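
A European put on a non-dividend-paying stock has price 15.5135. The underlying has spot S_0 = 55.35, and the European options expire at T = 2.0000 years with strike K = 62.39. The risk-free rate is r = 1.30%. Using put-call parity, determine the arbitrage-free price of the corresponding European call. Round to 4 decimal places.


Put-call parity: C - P = S_0 * exp(-qT) - K * exp(-rT).
S_0 * exp(-qT) = 55.3500 * 1.00000000 = 55.35000000
K * exp(-rT) = 62.3900 * 0.97433509 = 60.78876624
C = P + S*exp(-qT) - K*exp(-rT)
C = 15.5135 + 55.35000000 - 60.78876624 = 10.0747

Answer: Call price = 10.0747


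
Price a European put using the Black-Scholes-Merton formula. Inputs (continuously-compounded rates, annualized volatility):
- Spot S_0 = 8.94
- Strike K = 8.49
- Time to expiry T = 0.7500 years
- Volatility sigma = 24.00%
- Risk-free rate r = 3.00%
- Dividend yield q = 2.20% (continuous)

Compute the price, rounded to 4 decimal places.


d1 = (ln(S/K) + (r - q + 0.5*sigma^2) * T) / (sigma * sqrt(T)) = 0.38127533
d2 = d1 - sigma * sqrt(T) = 0.17342923
exp(-rT) = 0.97775124; exp(-qT) = 0.98363538
P = K * exp(-rT) * N(-d2) - S_0 * exp(-qT) * N(-d1)
N(-d1) = 0.35149948; N(-d2) = 0.43115702
P = 8.4900 * 0.97775124 * 0.43115702 - 8.9400 * 0.98363538 * 0.35149948 = 0.4881

Answer: Price = 0.4881


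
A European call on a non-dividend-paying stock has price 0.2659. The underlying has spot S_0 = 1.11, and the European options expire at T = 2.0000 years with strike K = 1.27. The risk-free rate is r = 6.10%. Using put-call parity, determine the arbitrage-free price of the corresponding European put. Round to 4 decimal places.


Answer: Put price = 0.2800

Derivation:
Put-call parity: C - P = S_0 * exp(-qT) - K * exp(-rT).
S_0 * exp(-qT) = 1.1100 * 1.00000000 = 1.11000000
K * exp(-rT) = 1.2700 * 0.88514837 = 1.12413843
P = C - S*exp(-qT) + K*exp(-rT)
P = 0.2659 - 1.11000000 + 1.12413843 = 0.2800


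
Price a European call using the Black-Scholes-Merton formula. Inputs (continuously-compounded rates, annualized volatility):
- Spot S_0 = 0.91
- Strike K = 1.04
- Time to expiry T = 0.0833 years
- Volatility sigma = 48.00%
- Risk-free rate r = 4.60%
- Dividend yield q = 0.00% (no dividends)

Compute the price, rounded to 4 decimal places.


d1 = (ln(S/K) + (r - q + 0.5*sigma^2) * T) / (sigma * sqrt(T)) = -0.86694527
d2 = d1 - sigma * sqrt(T) = -1.00548162
exp(-rT) = 0.99617553; exp(-qT) = 1.00000000
C = S_0 * exp(-qT) * N(d1) - K * exp(-rT) * N(d2)
N(d1) = 0.19298600; N(d2) = 0.15733250
C = 0.9100 * 1.00000000 * 0.19298600 - 1.0400 * 0.99617553 * 0.15733250 = 0.0126

Answer: Price = 0.0126


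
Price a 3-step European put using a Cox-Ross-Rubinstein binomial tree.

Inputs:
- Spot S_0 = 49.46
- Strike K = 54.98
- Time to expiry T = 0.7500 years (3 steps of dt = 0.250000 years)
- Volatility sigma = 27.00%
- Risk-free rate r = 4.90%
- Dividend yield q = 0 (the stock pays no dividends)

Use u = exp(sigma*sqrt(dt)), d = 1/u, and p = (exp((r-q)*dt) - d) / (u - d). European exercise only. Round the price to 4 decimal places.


dt = T/N = 0.250000
u = exp(sigma*sqrt(dt)) = 1.144537; d = 1/u = 0.873716
p = (exp((r-q)*dt) - d) / (u - d) = 0.511812
Discount per step: exp(-r*dt) = 0.987825
Stock lattice S(k, i) with i counting down-moves:
  k=0: S(0,0) = 49.4600
  k=1: S(1,0) = 56.6088; S(1,1) = 43.2140
  k=2: S(2,0) = 64.7908; S(2,1) = 49.4600; S(2,2) = 37.7567
  k=3: S(3,0) = 74.1555; S(3,1) = 56.6088; S(3,2) = 43.2140; S(3,3) = 32.9887
Terminal payoffs V(N, i) = max(K - S_T, 0):
  V(3,0) = 0.000000; V(3,1) = 0.000000; V(3,2) = 11.766011; V(3,3) = 21.991327
Backward induction: V(k, i) = exp(-r*dt) * [p * V(k+1, i) + (1-p) * V(k+1, i+1)].
  V(2,0) = exp(-r*dt) * [p*0.000000 + (1-p)*0.000000] = 0.000000
  V(2,1) = exp(-r*dt) * [p*0.000000 + (1-p)*11.766011] = 5.674088
  V(2,2) = exp(-r*dt) * [p*11.766011 + (1-p)*21.991327] = 16.553854
  V(1,0) = exp(-r*dt) * [p*0.000000 + (1-p)*5.674088] = 2.736295
  V(1,1) = exp(-r*dt) * [p*5.674088 + (1-p)*16.553854] = 10.851706
  V(0,0) = exp(-r*dt) * [p*2.736295 + (1-p)*10.851706] = 6.616588

Answer: Price = V(0,0) = 6.6166


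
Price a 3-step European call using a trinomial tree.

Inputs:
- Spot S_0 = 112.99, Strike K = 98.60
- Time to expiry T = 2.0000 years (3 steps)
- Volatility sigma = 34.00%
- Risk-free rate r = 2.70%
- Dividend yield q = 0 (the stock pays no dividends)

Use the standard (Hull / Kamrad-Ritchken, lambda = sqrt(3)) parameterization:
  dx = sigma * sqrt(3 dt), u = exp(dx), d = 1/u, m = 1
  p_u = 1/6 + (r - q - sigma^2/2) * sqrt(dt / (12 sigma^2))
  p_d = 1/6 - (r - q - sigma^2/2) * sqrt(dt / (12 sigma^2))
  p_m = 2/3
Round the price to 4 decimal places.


Answer: Price = V(0,0) = 30.9121

Derivation:
dt = T/N = 0.666667; dx = sigma*sqrt(3*dt) = 0.480833
u = exp(dx) = 1.617421; d = 1/u = 0.618268
p_u = 0.145315, p_m = 0.666667, p_d = 0.188019
Discount per step: exp(-r*dt) = 0.982161
Stock lattice S(k, j) with j the centered position index:
  k=0: S(0,+0) = 112.9900
  k=1: S(1,-1) = 69.8581; S(1,+0) = 112.9900; S(1,+1) = 182.7523
  k=2: S(2,-2) = 43.1911; S(2,-1) = 69.8581; S(2,+0) = 112.9900; S(2,+1) = 182.7523; S(2,+2) = 295.5874
  k=3: S(3,-3) = 26.7037; S(3,-2) = 43.1911; S(3,-1) = 69.8581; S(3,+0) = 112.9900; S(3,+1) = 182.7523; S(3,+2) = 295.5874; S(3,+3) = 478.0891
Terminal payoffs V(N, j) = max(S_T - K, 0):
  V(3,-3) = 0.000000; V(3,-2) = 0.000000; V(3,-1) = 0.000000; V(3,+0) = 14.390000; V(3,+1) = 84.152345; V(3,+2) = 196.987394; V(3,+3) = 379.489117
Backward induction: V(k, j) = exp(-r*dt) * [p_u * V(k+1, j+1) + p_m * V(k+1, j) + p_d * V(k+1, j-1)]
  V(2,-2) = exp(-r*dt) * [p_u*0.000000 + p_m*0.000000 + p_d*0.000000] = 0.000000
  V(2,-1) = exp(-r*dt) * [p_u*14.390000 + p_m*0.000000 + p_d*0.000000] = 2.053777
  V(2,+0) = exp(-r*dt) * [p_u*84.152345 + p_m*14.390000 + p_d*0.000000] = 21.432635
  V(2,+1) = exp(-r*dt) * [p_u*196.987394 + p_m*84.152345 + p_d*14.390000] = 85.872634
  V(2,+2) = exp(-r*dt) * [p_u*379.489117 + p_m*196.987394 + p_d*84.152345] = 198.683829
  V(1,-1) = exp(-r*dt) * [p_u*21.432635 + p_m*2.053777 + p_d*0.000000] = 4.403680
  V(1,+0) = exp(-r*dt) * [p_u*85.872634 + p_m*21.432635 + p_d*2.053777] = 26.668754
  V(1,+1) = exp(-r*dt) * [p_u*198.683829 + p_m*85.872634 + p_d*21.432635] = 88.541678
  V(0,+0) = exp(-r*dt) * [p_u*88.541678 + p_m*26.668754 + p_d*4.403680] = 30.912104


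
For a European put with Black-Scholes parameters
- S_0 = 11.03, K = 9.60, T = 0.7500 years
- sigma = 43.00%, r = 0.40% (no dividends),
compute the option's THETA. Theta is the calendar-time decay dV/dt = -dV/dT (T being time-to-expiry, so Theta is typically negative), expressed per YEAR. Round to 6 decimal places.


d1 = 0.5671277719; d2 = 0.1947368483
phi(d1) = 0.3396785710; exp(-qT) = 1.0000000000; exp(-rT) = 0.9970044955
Theta = -S*exp(-qT)*phi(d1)*sigma/(2*sqrt(T)) + r*K*exp(-rT)*N(-d2) - q*S*exp(-qT)*N(-d1)
N(-d1) = 0.2853136879; N(-d2) = 0.4227994817; sqrt(T) = 0.8660254038
Term 1 = -11.0300 * 1.0000000000 * 0.3396785710 * 0.4300 / (2 * 0.8660254038) = -0.9301467875
Term 2 = 0.0040 * 9.6000 * 0.9970044955 * 0.4227994817 = 0.0161868666
Term 3 = 0 (no dividend yield, q = 0)
Theta = -0.9301467875 + (0.0161868666) + (0.0000000000) = -0.913960

Answer: Theta = -0.913960


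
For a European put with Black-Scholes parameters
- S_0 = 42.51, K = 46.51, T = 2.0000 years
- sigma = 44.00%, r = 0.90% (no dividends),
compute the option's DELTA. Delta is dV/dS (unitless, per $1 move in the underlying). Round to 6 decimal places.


d1 = 0.1955343083; d2 = -0.4267196591
phi(d1) = 0.3913882026; exp(-qT) = 1.0000000000; exp(-rT) = 0.9821610324
N(-d1) = 0.4224873409
Delta = -exp(-qT) * N(-d1) = -1.0000000000 * 0.4224873409 = -0.422487

Answer: Delta = -0.422487


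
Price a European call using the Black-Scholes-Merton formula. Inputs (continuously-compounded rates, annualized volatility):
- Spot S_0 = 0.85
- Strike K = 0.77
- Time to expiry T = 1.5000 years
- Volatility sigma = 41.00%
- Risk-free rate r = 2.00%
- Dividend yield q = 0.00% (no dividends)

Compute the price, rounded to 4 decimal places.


Answer: Price = 0.2148

Derivation:
d1 = (ln(S/K) + (r - q + 0.5*sigma^2) * T) / (sigma * sqrt(T)) = 0.50766339
d2 = d1 - sigma * sqrt(T) = 0.00551799
exp(-rT) = 0.97044553; exp(-qT) = 1.00000000
C = S_0 * exp(-qT) * N(d1) - K * exp(-rT) * N(d2)
N(d1) = 0.69415529; N(d2) = 0.50220135
C = 0.8500 * 1.00000000 * 0.69415529 - 0.7700 * 0.97044553 * 0.50220135 = 0.2148


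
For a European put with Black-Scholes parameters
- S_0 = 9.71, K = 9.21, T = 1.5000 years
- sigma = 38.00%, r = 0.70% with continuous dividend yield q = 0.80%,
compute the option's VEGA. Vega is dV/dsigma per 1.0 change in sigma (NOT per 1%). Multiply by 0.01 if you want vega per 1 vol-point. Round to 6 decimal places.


d1 = 0.3430713049; d2 = -0.1223317463
phi(d1) = 0.3761423965; exp(-qT) = 0.9880717129; exp(-rT) = 0.9895549326
Vega = S * exp(-qT) * phi(d1) * sqrt(T) = 9.7100 * 0.9880717129 * 0.3761423965 * 1.2247448714 = 4.419830

Answer: Vega = 4.419830


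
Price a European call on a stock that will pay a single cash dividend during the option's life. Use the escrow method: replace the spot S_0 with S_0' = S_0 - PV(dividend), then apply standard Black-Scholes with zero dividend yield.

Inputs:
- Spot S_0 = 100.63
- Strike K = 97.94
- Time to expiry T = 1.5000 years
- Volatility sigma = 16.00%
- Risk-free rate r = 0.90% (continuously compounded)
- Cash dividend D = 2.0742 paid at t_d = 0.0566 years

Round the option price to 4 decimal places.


PV(D) = D * exp(-r * t_d) = 2.0742 * 0.99949073 = 2.07314367
S_0' = S_0 - PV(D) = 100.6300 - 2.07314367 = 98.55685633
d1 = (ln(S_0'/K) + (r + sigma^2/2)*T) / (sigma*sqrt(T)) = 0.19891162
d2 = d1 - sigma*sqrt(T) = 0.00295244
exp(-rT) = 0.98659072
N(d1) = 0.57883406; N(d2) = 0.50117785
C = S_0' * N(d1) - K * exp(-rT) * N(d2) = 98.55685633 * 0.57883406 - 97.9400 * 0.98659072 * 0.50117785 = 8.6209

Answer: Price = 8.6209


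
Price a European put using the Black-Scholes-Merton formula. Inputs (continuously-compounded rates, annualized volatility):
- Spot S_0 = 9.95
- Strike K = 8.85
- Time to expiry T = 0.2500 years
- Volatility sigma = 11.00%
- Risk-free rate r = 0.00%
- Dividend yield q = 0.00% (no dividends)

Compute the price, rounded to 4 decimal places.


d1 = (ln(S/K) + (r - q + 0.5*sigma^2) * T) / (sigma * sqrt(T)) = 2.15759258
d2 = d1 - sigma * sqrt(T) = 2.10259258
exp(-rT) = 1.00000000; exp(-qT) = 1.00000000
P = K * exp(-rT) * N(-d2) - S_0 * exp(-qT) * N(-d1)
N(-d1) = 0.01547976; N(-d2) = 0.01775070
P = 8.8500 * 1.00000000 * 0.01775070 - 9.9500 * 1.00000000 * 0.01547976 = 0.0031

Answer: Price = 0.0031


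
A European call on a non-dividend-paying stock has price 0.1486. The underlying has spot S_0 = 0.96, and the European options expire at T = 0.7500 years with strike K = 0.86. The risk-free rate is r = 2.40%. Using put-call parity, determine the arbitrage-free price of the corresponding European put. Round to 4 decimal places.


Put-call parity: C - P = S_0 * exp(-qT) - K * exp(-rT).
S_0 * exp(-qT) = 0.9600 * 1.00000000 = 0.96000000
K * exp(-rT) = 0.8600 * 0.98216103 = 0.84465849
P = C - S*exp(-qT) + K*exp(-rT)
P = 0.1486 - 0.96000000 + 0.84465849 = 0.0333

Answer: Put price = 0.0333


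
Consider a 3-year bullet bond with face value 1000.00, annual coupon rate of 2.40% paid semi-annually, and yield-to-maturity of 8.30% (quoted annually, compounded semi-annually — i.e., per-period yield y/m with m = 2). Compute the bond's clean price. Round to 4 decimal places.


Coupon per period c = face * coupon_rate / m = 12.000000
Periods per year m = 2; per-period yield y/m = 0.041500
Number of cashflows N = 6
Cashflows (t years, CF_t, discount factor 1/(1+y/m)^(m*t), PV):
  t = 0.5000: CF_t = 12.000000, DF = 0.960154, PV = 11.521843
  t = 1.0000: CF_t = 12.000000, DF = 0.921895, PV = 11.062740
  t = 1.5000: CF_t = 12.000000, DF = 0.885161, PV = 10.621930
  t = 2.0000: CF_t = 12.000000, DF = 0.849890, PV = 10.198684
  t = 2.5000: CF_t = 12.000000, DF = 0.816025, PV = 9.792304
  t = 3.0000: CF_t = 1012.000000, DF = 0.783510, PV = 792.911774
Price P = sum_t PV_t = 846.109275

Answer: Price = 846.1093


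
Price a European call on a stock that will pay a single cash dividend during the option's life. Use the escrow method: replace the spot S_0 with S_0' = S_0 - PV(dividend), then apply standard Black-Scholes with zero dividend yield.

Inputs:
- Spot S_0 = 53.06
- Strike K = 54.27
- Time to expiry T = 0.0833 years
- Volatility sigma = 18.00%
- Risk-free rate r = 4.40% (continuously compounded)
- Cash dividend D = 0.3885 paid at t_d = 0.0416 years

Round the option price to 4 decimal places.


Answer: Price = 0.5443

Derivation:
PV(D) = D * exp(-r * t_d) = 0.3885 * 0.99817127 = 0.38778954
S_0' = S_0 - PV(D) = 53.0600 - 0.38778954 = 52.67221046
d1 = (ln(S_0'/K) + (r + sigma^2/2)*T) / (sigma*sqrt(T)) = -0.47869848
d2 = d1 - sigma*sqrt(T) = -0.53064961
exp(-rT) = 0.99634151
N(d1) = 0.31607657; N(d2) = 0.29783081
C = S_0' * N(d1) - K * exp(-rT) * N(d2) = 52.67221046 * 0.31607657 - 54.2700 * 0.99634151 * 0.29783081 = 0.5443


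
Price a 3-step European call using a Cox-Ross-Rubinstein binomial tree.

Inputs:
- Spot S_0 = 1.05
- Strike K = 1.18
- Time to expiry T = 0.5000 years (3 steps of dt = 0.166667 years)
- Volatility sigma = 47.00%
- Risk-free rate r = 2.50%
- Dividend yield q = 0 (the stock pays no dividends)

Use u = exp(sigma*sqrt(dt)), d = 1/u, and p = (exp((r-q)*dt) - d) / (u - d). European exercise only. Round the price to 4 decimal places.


dt = T/N = 0.166667
u = exp(sigma*sqrt(dt)) = 1.211521; d = 1/u = 0.825409
p = (exp((r-q)*dt) - d) / (u - d) = 0.462991
Discount per step: exp(-r*dt) = 0.995842
Stock lattice S(k, i) with i counting down-moves:
  k=0: S(0,0) = 1.0500
  k=1: S(1,0) = 1.2721; S(1,1) = 0.8667
  k=2: S(2,0) = 1.5412; S(2,1) = 1.0500; S(2,2) = 0.7154
  k=3: S(3,0) = 1.8672; S(3,1) = 1.2721; S(3,2) = 0.8667; S(3,3) = 0.5905
Terminal payoffs V(N, i) = max(S_T - K, 0):
  V(3,0) = 0.687163; V(3,1) = 0.092097; V(3,2) = 0.000000; V(3,3) = 0.000000
Backward induction: V(k, i) = exp(-r*dt) * [p * V(k+1, i) + (1-p) * V(k+1, i+1)].
  V(2,0) = exp(-r*dt) * [p*0.687163 + (1-p)*0.092097] = 0.366079
  V(2,1) = exp(-r*dt) * [p*0.092097 + (1-p)*0.000000] = 0.042463
  V(2,2) = exp(-r*dt) * [p*0.000000 + (1-p)*0.000000] = 0.000000
  V(1,0) = exp(-r*dt) * [p*0.366079 + (1-p)*0.042463] = 0.191495
  V(1,1) = exp(-r*dt) * [p*0.042463 + (1-p)*0.000000] = 0.019578
  V(0,0) = exp(-r*dt) * [p*0.191495 + (1-p)*0.019578] = 0.098762

Answer: Price = V(0,0) = 0.0988


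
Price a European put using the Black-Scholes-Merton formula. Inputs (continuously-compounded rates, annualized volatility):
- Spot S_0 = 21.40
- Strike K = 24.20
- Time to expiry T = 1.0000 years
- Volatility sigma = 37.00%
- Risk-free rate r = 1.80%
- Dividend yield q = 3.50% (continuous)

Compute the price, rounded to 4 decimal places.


Answer: Price = 5.0403

Derivation:
d1 = (ln(S/K) + (r - q + 0.5*sigma^2) * T) / (sigma * sqrt(T)) = -0.19327489
d2 = d1 - sigma * sqrt(T) = -0.56327489
exp(-rT) = 0.98216103; exp(-qT) = 0.96560542
P = K * exp(-rT) * N(-d2) - S_0 * exp(-qT) * N(-d1)
N(-d1) = 0.57662816; N(-d2) = 0.71337614
P = 24.2000 * 0.98216103 * 0.71337614 - 21.4000 * 0.96560542 * 0.57662816 = 5.0403


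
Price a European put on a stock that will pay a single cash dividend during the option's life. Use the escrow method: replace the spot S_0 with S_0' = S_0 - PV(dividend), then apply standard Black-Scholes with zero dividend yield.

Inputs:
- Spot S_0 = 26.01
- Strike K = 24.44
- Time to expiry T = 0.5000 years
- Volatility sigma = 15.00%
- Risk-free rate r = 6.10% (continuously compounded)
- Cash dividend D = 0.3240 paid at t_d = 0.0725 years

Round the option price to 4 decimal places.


Answer: Price = 0.3390

Derivation:
PV(D) = D * exp(-r * t_d) = 0.3240 * 0.99558726 = 0.32257027
S_0' = S_0 - PV(D) = 26.0100 - 0.32257027 = 25.68742973
d1 = (ln(S_0'/K) + (r + sigma^2/2)*T) / (sigma*sqrt(T)) = 0.80992597
d2 = d1 - sigma*sqrt(T) = 0.70385996
exp(-rT) = 0.96996043
N(-d1) = 0.20899136; N(-d2) = 0.24076000
P = K * exp(-rT) * N(-d2) - S_0' * N(-d1) = 24.4400 * 0.96996043 * 0.24076000 - 25.68742973 * 0.20899136 = 0.3390


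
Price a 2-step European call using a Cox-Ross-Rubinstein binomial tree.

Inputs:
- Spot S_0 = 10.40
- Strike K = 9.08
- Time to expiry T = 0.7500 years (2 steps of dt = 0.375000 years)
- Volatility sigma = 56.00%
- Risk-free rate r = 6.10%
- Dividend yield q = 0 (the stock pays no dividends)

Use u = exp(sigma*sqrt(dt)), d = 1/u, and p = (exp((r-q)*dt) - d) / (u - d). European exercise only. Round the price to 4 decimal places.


Answer: Price = V(0,0) = 2.8436

Derivation:
dt = T/N = 0.375000
u = exp(sigma*sqrt(dt)) = 1.409068; d = 1/u = 0.709689
p = (exp((r-q)*dt) - d) / (u - d) = 0.448183
Discount per step: exp(-r*dt) = 0.977385
Stock lattice S(k, i) with i counting down-moves:
  k=0: S(0,0) = 10.4000
  k=1: S(1,0) = 14.6543; S(1,1) = 7.3808
  k=2: S(2,0) = 20.6489; S(2,1) = 10.4000; S(2,2) = 5.2380
Terminal payoffs V(N, i) = max(S_T - K, 0):
  V(2,0) = 11.568918; V(2,1) = 1.320000; V(2,2) = 0.000000
Backward induction: V(k, i) = exp(-r*dt) * [p * V(k+1, i) + (1-p) * V(k+1, i+1)].
  V(1,0) = exp(-r*dt) * [p*11.568918 + (1-p)*1.320000] = 5.779656
  V(1,1) = exp(-r*dt) * [p*1.320000 + (1-p)*0.000000] = 0.578222
  V(0,0) = exp(-r*dt) * [p*5.779656 + (1-p)*0.578222] = 2.843618


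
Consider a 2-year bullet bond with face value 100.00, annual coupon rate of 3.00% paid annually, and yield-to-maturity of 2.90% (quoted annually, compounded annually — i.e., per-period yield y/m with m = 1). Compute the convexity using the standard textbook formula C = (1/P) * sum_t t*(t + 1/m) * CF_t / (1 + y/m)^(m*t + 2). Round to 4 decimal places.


Answer: Convexity = 5.5566

Derivation:
Coupon per period c = face * coupon_rate / m = 3.000000
Periods per year m = 1; per-period yield y/m = 0.029000
Number of cashflows N = 2
Cashflows (t years, CF_t, discount factor 1/(1+y/m)^(m*t), PV):
  t = 1.0000: CF_t = 3.000000, DF = 0.971817, PV = 2.915452
  t = 2.0000: CF_t = 103.000000, DF = 0.944429, PV = 97.276173
Price P = sum_t PV_t = 100.191625
Convexity numerator sum_t t*(t + 1/m) * CF_t / (1+y/m)^(m*t + 2):
  t = 1.0000: term = 5.506874
  t = 2.0000: term = 551.222550
Convexity = (1/P) * sum = 556.729424 / 100.191625 = 5.556646


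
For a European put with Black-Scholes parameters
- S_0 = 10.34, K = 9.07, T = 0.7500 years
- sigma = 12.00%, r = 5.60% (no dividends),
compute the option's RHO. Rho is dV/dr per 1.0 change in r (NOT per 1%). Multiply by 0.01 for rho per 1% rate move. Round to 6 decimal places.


Answer: Rho = -0.347997

Derivation:
d1 = 1.7171128793; d2 = 1.6131898308
phi(d1) = 0.0913390517; exp(-qT) = 1.0000000000; exp(-rT) = 0.9588697806
N(-d2) = 0.0533516360
Rho = -K*T*exp(-rT)*N(-d2) = -9.0700 * 0.7500 * 0.9588697806 * 0.0533516360 = -0.347997


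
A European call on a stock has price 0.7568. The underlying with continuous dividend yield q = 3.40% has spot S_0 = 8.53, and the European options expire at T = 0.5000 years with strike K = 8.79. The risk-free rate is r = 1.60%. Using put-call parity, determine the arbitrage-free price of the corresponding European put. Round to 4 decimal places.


Put-call parity: C - P = S_0 * exp(-qT) - K * exp(-rT).
S_0 * exp(-qT) = 8.5300 * 0.98314368 = 8.38621563
K * exp(-rT) = 8.7900 * 0.99203191 = 8.71996053
P = C - S*exp(-qT) + K*exp(-rT)
P = 0.7568 - 8.38621563 + 8.71996053 = 1.0905

Answer: Put price = 1.0905


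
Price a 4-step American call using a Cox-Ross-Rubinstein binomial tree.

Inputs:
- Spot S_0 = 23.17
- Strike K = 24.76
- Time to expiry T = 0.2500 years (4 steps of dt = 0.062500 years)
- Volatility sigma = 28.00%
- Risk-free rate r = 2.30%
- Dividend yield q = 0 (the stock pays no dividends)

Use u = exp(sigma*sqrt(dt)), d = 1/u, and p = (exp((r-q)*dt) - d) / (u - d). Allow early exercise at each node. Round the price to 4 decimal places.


Answer: Price = V(0,0) = 0.8024

Derivation:
dt = T/N = 0.062500
u = exp(sigma*sqrt(dt)) = 1.072508; d = 1/u = 0.932394
p = (exp((r-q)*dt) - d) / (u - d) = 0.492774
Discount per step: exp(-r*dt) = 0.998564
Stock lattice S(k, i) with i counting down-moves:
  k=0: S(0,0) = 23.1700
  k=1: S(1,0) = 24.8500; S(1,1) = 21.6036
  k=2: S(2,0) = 26.6518; S(2,1) = 23.1700; S(2,2) = 20.1430
  k=3: S(3,0) = 28.5843; S(3,1) = 24.8500; S(3,2) = 21.6036; S(3,3) = 18.7812
  k=4: S(4,0) = 30.6569; S(4,1) = 26.6518; S(4,2) = 23.1700; S(4,3) = 20.1430; S(4,4) = 17.5115
Terminal payoffs V(N, i) = max(S_T - K, 0):
  V(4,0) = 5.896918; V(4,1) = 1.891844; V(4,2) = 0.000000; V(4,3) = 0.000000; V(4,4) = 0.000000
Backward induction: V(k, i) = exp(-r*dt) * [p * V(k+1, i) + (1-p) * V(k+1, i+1)]; then take max(V_cont, immediate exercise) for American.
  V(3,0) = exp(-r*dt) * [p*5.896918 + (1-p)*1.891844] = 3.859888; exercise = 3.824321; V(3,0) = max -> 3.859888
  V(3,1) = exp(-r*dt) * [p*1.891844 + (1-p)*0.000000] = 0.930912; exercise = 0.090015; V(3,1) = max -> 0.930912
  V(3,2) = exp(-r*dt) * [p*0.000000 + (1-p)*0.000000] = 0.000000; exercise = 0.000000; V(3,2) = max -> 0.000000
  V(3,3) = exp(-r*dt) * [p*0.000000 + (1-p)*0.000000] = 0.000000; exercise = 0.000000; V(3,3) = max -> 0.000000
  V(2,0) = exp(-r*dt) * [p*3.859888 + (1-p)*0.930912] = 2.370825; exercise = 1.891844; V(2,0) = max -> 2.370825
  V(2,1) = exp(-r*dt) * [p*0.930912 + (1-p)*0.000000] = 0.458070; exercise = 0.000000; V(2,1) = max -> 0.458070
  V(2,2) = exp(-r*dt) * [p*0.000000 + (1-p)*0.000000] = 0.000000; exercise = 0.000000; V(2,2) = max -> 0.000000
  V(1,0) = exp(-r*dt) * [p*2.370825 + (1-p)*0.458070] = 1.398614; exercise = 0.090015; V(1,0) = max -> 1.398614
  V(1,1) = exp(-r*dt) * [p*0.458070 + (1-p)*0.000000] = 0.225401; exercise = 0.000000; V(1,1) = max -> 0.225401
  V(0,0) = exp(-r*dt) * [p*1.398614 + (1-p)*0.225401] = 0.802376; exercise = 0.000000; V(0,0) = max -> 0.802376


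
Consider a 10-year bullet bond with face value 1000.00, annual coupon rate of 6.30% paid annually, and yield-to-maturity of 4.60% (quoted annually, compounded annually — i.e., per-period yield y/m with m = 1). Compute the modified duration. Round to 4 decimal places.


Coupon per period c = face * coupon_rate / m = 63.000000
Periods per year m = 1; per-period yield y/m = 0.046000
Number of cashflows N = 10
Cashflows (t years, CF_t, discount factor 1/(1+y/m)^(m*t), PV):
  t = 1.0000: CF_t = 63.000000, DF = 0.956023, PV = 60.229446
  t = 2.0000: CF_t = 63.000000, DF = 0.913980, PV = 57.580732
  t = 3.0000: CF_t = 63.000000, DF = 0.873786, PV = 55.048501
  t = 4.0000: CF_t = 63.000000, DF = 0.835359, PV = 52.627630
  t = 5.0000: CF_t = 63.000000, DF = 0.798623, PV = 50.313222
  t = 6.0000: CF_t = 63.000000, DF = 0.763501, PV = 48.100594
  t = 7.0000: CF_t = 63.000000, DF = 0.729925, PV = 45.985272
  t = 8.0000: CF_t = 63.000000, DF = 0.697825, PV = 43.962975
  t = 9.0000: CF_t = 63.000000, DF = 0.667137, PV = 42.029613
  t = 10.0000: CF_t = 1063.000000, DF = 0.637798, PV = 677.979277
Price P = sum_t PV_t = 1133.857260
First compute Macaulay numerator sum_t t * PV_t:
  t * PV_t at t = 1.0000: 60.229446
  t * PV_t at t = 2.0000: 115.161464
  t * PV_t at t = 3.0000: 165.145502
  t * PV_t at t = 4.0000: 210.510519
  t * PV_t at t = 5.0000: 251.566108
  t * PV_t at t = 6.0000: 288.603566
  t * PV_t at t = 7.0000: 321.896903
  t * PV_t at t = 8.0000: 351.703800
  t * PV_t at t = 9.0000: 378.266515
  t * PV_t at t = 10.0000: 6779.792766
Macaulay duration D = 8922.876587 / 1133.857260 = 7.869488
Modified duration = D / (1 + y/m) = 7.869488 / (1 + 0.046000) = 7.523411

Answer: Modified duration = 7.5234


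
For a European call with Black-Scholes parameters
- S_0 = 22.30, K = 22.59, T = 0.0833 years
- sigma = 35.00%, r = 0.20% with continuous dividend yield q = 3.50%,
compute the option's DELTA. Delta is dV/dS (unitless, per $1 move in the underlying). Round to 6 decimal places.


d1 = -0.1046113272; d2 = -0.2056274150
phi(d1) = 0.3967653234; exp(-qT) = 0.9970887459; exp(-rT) = 0.9998334139
N(d1) = 0.4583421131
Delta = exp(-qT) * N(d1) = 0.9970887459 * 0.4583421131 = 0.457008

Answer: Delta = 0.457008


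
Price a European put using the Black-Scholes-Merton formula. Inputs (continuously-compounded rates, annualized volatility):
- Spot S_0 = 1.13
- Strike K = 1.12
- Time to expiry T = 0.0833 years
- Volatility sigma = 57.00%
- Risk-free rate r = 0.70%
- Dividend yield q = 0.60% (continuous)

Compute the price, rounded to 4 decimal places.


d1 = (ln(S/K) + (r - q + 0.5*sigma^2) * T) / (sigma * sqrt(T)) = 0.13679454
d2 = d1 - sigma * sqrt(T) = -0.02771737
exp(-rT) = 0.99941707; exp(-qT) = 0.99950032
P = K * exp(-rT) * N(-d2) - S_0 * exp(-qT) * N(-d1)
N(-d1) = 0.44559660; N(-d2) = 0.51105622
P = 1.1200 * 0.99941707 * 0.51105622 - 1.1300 * 0.99950032 * 0.44559660 = 0.0688

Answer: Price = 0.0688


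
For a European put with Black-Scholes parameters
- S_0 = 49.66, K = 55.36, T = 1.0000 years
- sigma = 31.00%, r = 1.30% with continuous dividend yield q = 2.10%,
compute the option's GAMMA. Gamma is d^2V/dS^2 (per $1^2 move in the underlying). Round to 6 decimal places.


d1 = -0.2213146169; d2 = -0.5313146169
phi(d1) = 0.3892908170; exp(-qT) = 0.9792189646; exp(-rT) = 0.9870841350
Gamma = exp(-qT) * phi(d1) / (S * sigma * sqrt(T)) = 0.9792189646 * 0.3892908170 / (49.6600 * 0.3100 * 1.0000000000) = 0.024762

Answer: Gamma = 0.024762


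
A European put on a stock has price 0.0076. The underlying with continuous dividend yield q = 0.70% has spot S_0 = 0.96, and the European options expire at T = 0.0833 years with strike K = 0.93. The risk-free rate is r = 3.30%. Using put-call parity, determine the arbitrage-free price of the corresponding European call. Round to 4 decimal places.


Put-call parity: C - P = S_0 * exp(-qT) - K * exp(-rT).
S_0 * exp(-qT) = 0.9600 * 0.99941707 = 0.95944039
K * exp(-rT) = 0.9300 * 0.99725487 = 0.92744703
C = P + S*exp(-qT) - K*exp(-rT)
C = 0.0076 + 0.95944039 - 0.92744703 = 0.0396

Answer: Call price = 0.0396


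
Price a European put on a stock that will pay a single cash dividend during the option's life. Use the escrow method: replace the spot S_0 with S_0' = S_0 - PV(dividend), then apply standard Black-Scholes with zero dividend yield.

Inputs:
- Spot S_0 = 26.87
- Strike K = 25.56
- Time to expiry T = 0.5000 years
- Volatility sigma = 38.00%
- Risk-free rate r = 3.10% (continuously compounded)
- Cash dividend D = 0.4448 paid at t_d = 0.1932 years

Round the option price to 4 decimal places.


Answer: Price = 2.1718

Derivation:
PV(D) = D * exp(-r * t_d) = 0.4448 * 0.99402870 = 0.44214397
S_0' = S_0 - PV(D) = 26.8700 - 0.44214397 = 26.42785603
d1 = (ln(S_0'/K) + (r + sigma^2/2)*T) / (sigma*sqrt(T)) = 0.31629994
d2 = d1 - sigma*sqrt(T) = 0.04759937
exp(-rT) = 0.98461951
N(-d1) = 0.37588743; N(-d2) = 0.48101777
P = K * exp(-rT) * N(-d2) - S_0' * N(-d1) = 25.5600 * 0.98461951 * 0.48101777 - 26.42785603 * 0.37588743 = 2.1718


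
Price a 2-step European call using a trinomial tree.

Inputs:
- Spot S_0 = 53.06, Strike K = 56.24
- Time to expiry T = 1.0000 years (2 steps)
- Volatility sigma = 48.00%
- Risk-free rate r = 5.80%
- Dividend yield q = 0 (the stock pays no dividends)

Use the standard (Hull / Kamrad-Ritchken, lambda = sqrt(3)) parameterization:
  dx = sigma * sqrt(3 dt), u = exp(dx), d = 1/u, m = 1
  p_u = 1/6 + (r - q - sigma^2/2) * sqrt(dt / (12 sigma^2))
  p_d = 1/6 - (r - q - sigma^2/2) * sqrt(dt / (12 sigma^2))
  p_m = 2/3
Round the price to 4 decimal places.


dt = T/N = 0.500000; dx = sigma*sqrt(3*dt) = 0.587878
u = exp(dx) = 1.800164; d = 1/u = 0.555505
p_u = 0.142342, p_m = 0.666667, p_d = 0.190991
Discount per step: exp(-r*dt) = 0.971416
Stock lattice S(k, j) with j the centered position index:
  k=0: S(0,+0) = 53.0600
  k=1: S(1,-1) = 29.4751; S(1,+0) = 53.0600; S(1,+1) = 95.5167
  k=2: S(2,-2) = 16.3736; S(2,-1) = 29.4751; S(2,+0) = 53.0600; S(2,+1) = 95.5167; S(2,+2) = 171.9456
Terminal payoffs V(N, j) = max(S_T - K, 0):
  V(2,-2) = 0.000000; V(2,-1) = 0.000000; V(2,+0) = 0.000000; V(2,+1) = 39.276680; V(2,+2) = 115.705648
Backward induction: V(k, j) = exp(-r*dt) * [p_u * V(k+1, j+1) + p_m * V(k+1, j) + p_d * V(k+1, j-1)]
  V(1,-1) = exp(-r*dt) * [p_u*0.000000 + p_m*0.000000 + p_d*0.000000] = 0.000000
  V(1,+0) = exp(-r*dt) * [p_u*39.276680 + p_m*0.000000 + p_d*0.000000] = 5.430914
  V(1,+1) = exp(-r*dt) * [p_u*115.705648 + p_m*39.276680 + p_d*0.000000] = 41.435003
  V(0,+0) = exp(-r*dt) * [p_u*41.435003 + p_m*5.430914 + p_d*0.000000] = 9.246471

Answer: Price = V(0,0) = 9.2465


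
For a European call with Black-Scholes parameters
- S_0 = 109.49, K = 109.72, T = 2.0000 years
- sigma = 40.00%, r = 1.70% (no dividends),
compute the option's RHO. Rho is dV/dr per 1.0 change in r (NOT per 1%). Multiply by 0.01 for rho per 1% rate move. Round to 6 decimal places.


d1 = 0.3392372268; d2 = -0.2264481981
phi(d1) = 0.3766347172; exp(-qT) = 1.0000000000; exp(-rT) = 0.9665715046
N(d2) = 0.4104264223
Rho = K*T*exp(-rT)*N(d2) = 109.7200 * 2.0000 * 0.9665715046 * 0.4104264223 = 87.053271

Answer: Rho = 87.053271


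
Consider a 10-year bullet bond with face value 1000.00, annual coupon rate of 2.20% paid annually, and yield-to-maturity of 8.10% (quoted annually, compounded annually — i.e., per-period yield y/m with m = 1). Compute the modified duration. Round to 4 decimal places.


Answer: Modified duration = 8.0983

Derivation:
Coupon per period c = face * coupon_rate / m = 22.000000
Periods per year m = 1; per-period yield y/m = 0.081000
Number of cashflows N = 10
Cashflows (t years, CF_t, discount factor 1/(1+y/m)^(m*t), PV):
  t = 1.0000: CF_t = 22.000000, DF = 0.925069, PV = 20.351526
  t = 2.0000: CF_t = 22.000000, DF = 0.855753, PV = 18.826574
  t = 3.0000: CF_t = 22.000000, DF = 0.791631, PV = 17.415887
  t = 4.0000: CF_t = 22.000000, DF = 0.732314, PV = 16.110904
  t = 5.0000: CF_t = 22.000000, DF = 0.677441, PV = 14.903704
  t = 6.0000: CF_t = 22.000000, DF = 0.626680, PV = 13.786960
  t = 7.0000: CF_t = 22.000000, DF = 0.579722, PV = 12.753895
  t = 8.0000: CF_t = 22.000000, DF = 0.536284, PV = 11.798237
  t = 9.0000: CF_t = 22.000000, DF = 0.496099, PV = 10.914188
  t = 10.0000: CF_t = 1022.000000, DF = 0.458926, PV = 469.022801
Price P = sum_t PV_t = 605.884676
First compute Macaulay numerator sum_t t * PV_t:
  t * PV_t at t = 1.0000: 20.351526
  t * PV_t at t = 2.0000: 37.653148
  t * PV_t at t = 3.0000: 52.247661
  t * PV_t at t = 4.0000: 64.443615
  t * PV_t at t = 5.0000: 74.518519
  t * PV_t at t = 6.0000: 82.721760
  t * PV_t at t = 7.0000: 89.277262
  t * PV_t at t = 8.0000: 94.385899
  t * PV_t at t = 9.0000: 98.227693
  t * PV_t at t = 10.0000: 4690.228013
Macaulay duration D = 5304.055097 / 605.884676 = 8.754232
Modified duration = D / (1 + y/m) = 8.754232 / (1 + 0.081000) = 8.098272


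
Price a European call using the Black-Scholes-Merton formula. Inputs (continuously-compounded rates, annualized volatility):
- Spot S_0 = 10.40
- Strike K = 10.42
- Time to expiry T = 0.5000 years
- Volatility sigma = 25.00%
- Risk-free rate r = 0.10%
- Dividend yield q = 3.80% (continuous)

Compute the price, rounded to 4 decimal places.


Answer: Price = 0.6257

Derivation:
d1 = (ln(S/K) + (r - q + 0.5*sigma^2) * T) / (sigma * sqrt(T)) = -0.02713158
d2 = d1 - sigma * sqrt(T) = -0.20390827
exp(-rT) = 0.99950012; exp(-qT) = 0.98117936
C = S_0 * exp(-qT) * N(d1) - K * exp(-rT) * N(d2)
N(d1) = 0.48917740; N(d2) = 0.41921259
C = 10.4000 * 0.98117936 * 0.48917740 - 10.4200 * 0.99950012 * 0.41921259 = 0.6257


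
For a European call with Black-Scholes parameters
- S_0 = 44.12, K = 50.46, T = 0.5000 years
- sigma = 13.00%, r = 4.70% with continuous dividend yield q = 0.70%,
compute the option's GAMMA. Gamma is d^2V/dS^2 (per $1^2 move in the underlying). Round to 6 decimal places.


Answer: Gamma = 0.047878

Derivation:
d1 = -1.1971072910; d2 = -1.2890311726
phi(d1) = 0.1948604795; exp(-qT) = 0.9965061179; exp(-rT) = 0.9767739747
Gamma = exp(-qT) * phi(d1) / (S * sigma * sqrt(T)) = 0.9965061179 * 0.1948604795 / (44.1200 * 0.1300 * 0.7071067812) = 0.047878


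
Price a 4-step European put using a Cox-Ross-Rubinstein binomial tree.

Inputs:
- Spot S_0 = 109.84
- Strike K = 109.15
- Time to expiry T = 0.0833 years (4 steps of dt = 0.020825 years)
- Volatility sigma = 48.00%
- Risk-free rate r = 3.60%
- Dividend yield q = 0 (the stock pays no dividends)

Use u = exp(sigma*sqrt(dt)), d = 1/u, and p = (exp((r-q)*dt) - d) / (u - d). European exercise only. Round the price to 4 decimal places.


dt = T/N = 0.020825
u = exp(sigma*sqrt(dt)) = 1.071724; d = 1/u = 0.933076
p = (exp((r-q)*dt) - d) / (u - d) = 0.488099
Discount per step: exp(-r*dt) = 0.999251
Stock lattice S(k, i) with i counting down-moves:
  k=0: S(0,0) = 109.8400
  k=1: S(1,0) = 117.7181; S(1,1) = 102.4891
  k=2: S(2,0) = 126.1613; S(2,1) = 109.8400; S(2,2) = 95.6302
  k=3: S(3,0) = 135.2100; S(3,1) = 117.7181; S(3,2) = 102.4891; S(3,3) = 89.2303
  k=4: S(4,0) = 144.9078; S(4,1) = 126.1613; S(4,2) = 109.8400; S(4,3) = 95.6302; S(4,4) = 83.2587
Terminal payoffs V(N, i) = max(K - S_T, 0):
  V(4,0) = 0.000000; V(4,1) = 0.000000; V(4,2) = 0.000000; V(4,3) = 13.519825; V(4,4) = 25.891347
Backward induction: V(k, i) = exp(-r*dt) * [p * V(k+1, i) + (1-p) * V(k+1, i+1)].
  V(3,0) = exp(-r*dt) * [p*0.000000 + (1-p)*0.000000] = 0.000000
  V(3,1) = exp(-r*dt) * [p*0.000000 + (1-p)*0.000000] = 0.000000
  V(3,2) = exp(-r*dt) * [p*0.000000 + (1-p)*13.519825] = 6.915623
  V(3,3) = exp(-r*dt) * [p*13.519825 + (1-p)*25.891347] = 19.837939
  V(2,0) = exp(-r*dt) * [p*0.000000 + (1-p)*0.000000] = 0.000000
  V(2,1) = exp(-r*dt) * [p*0.000000 + (1-p)*6.915623] = 3.537460
  V(2,2) = exp(-r*dt) * [p*6.915623 + (1-p)*19.837939] = 13.520428
  V(1,0) = exp(-r*dt) * [p*0.000000 + (1-p)*3.537460] = 1.809472
  V(1,1) = exp(-r*dt) * [p*3.537460 + (1-p)*13.520428] = 8.641269
  V(0,0) = exp(-r*dt) * [p*1.809472 + (1-p)*8.641269] = 5.302698

Answer: Price = V(0,0) = 5.3027


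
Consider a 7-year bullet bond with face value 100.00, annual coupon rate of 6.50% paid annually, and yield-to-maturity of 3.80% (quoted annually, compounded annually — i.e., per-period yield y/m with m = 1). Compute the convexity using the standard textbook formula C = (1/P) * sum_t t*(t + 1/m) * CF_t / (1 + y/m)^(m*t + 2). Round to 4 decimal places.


Answer: Convexity = 41.5221

Derivation:
Coupon per period c = face * coupon_rate / m = 6.500000
Periods per year m = 1; per-period yield y/m = 0.038000
Number of cashflows N = 7
Cashflows (t years, CF_t, discount factor 1/(1+y/m)^(m*t), PV):
  t = 1.0000: CF_t = 6.500000, DF = 0.963391, PV = 6.262042
  t = 2.0000: CF_t = 6.500000, DF = 0.928122, PV = 6.032796
  t = 3.0000: CF_t = 6.500000, DF = 0.894145, PV = 5.811942
  t = 4.0000: CF_t = 6.500000, DF = 0.861411, PV = 5.599174
  t = 5.0000: CF_t = 6.500000, DF = 0.829876, PV = 5.394194
  t = 6.0000: CF_t = 6.500000, DF = 0.799495, PV = 5.196719
  t = 7.0000: CF_t = 106.500000, DF = 0.770227, PV = 82.029135
Price P = sum_t PV_t = 116.326003
Convexity numerator sum_t t*(t + 1/m) * CF_t / (1+y/m)^(m*t + 2):
  t = 1.0000: term = 11.623885
  t = 2.0000: term = 33.595042
  t = 3.0000: term = 64.730332
  t = 4.0000: term = 103.934380
  t = 5.0000: term = 150.194191
  t = 6.0000: term = 202.574054
  t = 7.0000: term = 4263.452739
Convexity = (1/P) * sum = 4830.104624 / 116.326003 = 41.522140


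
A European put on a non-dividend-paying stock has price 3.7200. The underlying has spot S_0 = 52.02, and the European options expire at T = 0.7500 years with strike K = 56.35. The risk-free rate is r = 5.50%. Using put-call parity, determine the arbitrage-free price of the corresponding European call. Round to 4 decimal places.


Answer: Call price = 1.6671

Derivation:
Put-call parity: C - P = S_0 * exp(-qT) - K * exp(-rT).
S_0 * exp(-qT) = 52.0200 * 1.00000000 = 52.02000000
K * exp(-rT) = 56.3500 * 0.95958920 = 54.07285157
C = P + S*exp(-qT) - K*exp(-rT)
C = 3.7200 + 52.02000000 - 54.07285157 = 1.6671


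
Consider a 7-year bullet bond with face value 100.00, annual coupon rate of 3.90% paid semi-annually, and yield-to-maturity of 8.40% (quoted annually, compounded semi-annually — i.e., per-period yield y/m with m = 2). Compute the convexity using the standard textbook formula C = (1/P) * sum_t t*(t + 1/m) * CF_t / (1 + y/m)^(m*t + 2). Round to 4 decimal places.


Coupon per period c = face * coupon_rate / m = 1.950000
Periods per year m = 2; per-period yield y/m = 0.042000
Number of cashflows N = 14
Cashflows (t years, CF_t, discount factor 1/(1+y/m)^(m*t), PV):
  t = 0.5000: CF_t = 1.950000, DF = 0.959693, PV = 1.871401
  t = 1.0000: CF_t = 1.950000, DF = 0.921010, PV = 1.795970
  t = 1.5000: CF_t = 1.950000, DF = 0.883887, PV = 1.723580
  t = 2.0000: CF_t = 1.950000, DF = 0.848260, PV = 1.654108
  t = 2.5000: CF_t = 1.950000, DF = 0.814069, PV = 1.587435
  t = 3.0000: CF_t = 1.950000, DF = 0.781257, PV = 1.523450
  t = 3.5000: CF_t = 1.950000, DF = 0.749766, PV = 1.462044
  t = 4.0000: CF_t = 1.950000, DF = 0.719545, PV = 1.403114
  t = 4.5000: CF_t = 1.950000, DF = 0.690543, PV = 1.346558
  t = 5.0000: CF_t = 1.950000, DF = 0.662709, PV = 1.292282
  t = 5.5000: CF_t = 1.950000, DF = 0.635997, PV = 1.240194
  t = 6.0000: CF_t = 1.950000, DF = 0.610362, PV = 1.190206
  t = 6.5000: CF_t = 1.950000, DF = 0.585760, PV = 1.142232
  t = 7.0000: CF_t = 101.950000, DF = 0.562150, PV = 57.311155
Price P = sum_t PV_t = 76.543731
Convexity numerator sum_t t*(t + 1/m) * CF_t / (1+y/m)^(m*t + 2):
  t = 0.5000: term = 0.861790
  t = 1.0000: term = 2.481161
  t = 1.5000: term = 4.762306
  t = 2.0000: term = 7.617252
  t = 2.5000: term = 10.965333
  t = 3.0000: term = 14.732694
  t = 3.5000: term = 18.851815
  t = 4.0000: term = 23.261083
  t = 4.5000: term = 27.904370
  t = 5.0000: term = 32.730654
  t = 5.5000: term = 37.693651
  t = 6.0000: term = 42.751480
  t = 6.5000: term = 47.866340
  t = 7.0000: term = 2771.169115
Convexity = (1/P) * sum = 3043.649043 / 76.543731 = 39.763532

Answer: Convexity = 39.7635


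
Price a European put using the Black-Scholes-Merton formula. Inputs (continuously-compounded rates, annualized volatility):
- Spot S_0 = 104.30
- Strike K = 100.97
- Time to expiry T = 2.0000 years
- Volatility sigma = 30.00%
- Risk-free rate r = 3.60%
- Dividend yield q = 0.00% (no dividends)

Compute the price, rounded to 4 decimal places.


Answer: Price = 11.9750

Derivation:
d1 = (ln(S/K) + (r - q + 0.5*sigma^2) * T) / (sigma * sqrt(T)) = 0.45831814
d2 = d1 - sigma * sqrt(T) = 0.03405407
exp(-rT) = 0.93053090; exp(-qT) = 1.00000000
P = K * exp(-rT) * N(-d2) - S_0 * exp(-qT) * N(-d1)
N(-d1) = 0.32336195; N(-d2) = 0.48641702
P = 100.9700 * 0.93053090 * 0.48641702 - 104.3000 * 1.00000000 * 0.32336195 = 11.9750


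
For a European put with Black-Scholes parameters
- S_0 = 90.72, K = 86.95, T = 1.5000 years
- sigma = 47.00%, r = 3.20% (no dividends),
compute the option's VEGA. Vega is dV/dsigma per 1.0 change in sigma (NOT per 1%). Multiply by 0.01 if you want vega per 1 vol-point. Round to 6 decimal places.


Answer: Vega = 40.148578

Derivation:
d1 = 0.4449378235; d2 = -0.1306922661
phi(d1) = 0.3613445417; exp(-qT) = 1.0000000000; exp(-rT) = 0.9531337871
Vega = S * exp(-qT) * phi(d1) * sqrt(T) = 90.7200 * 1.0000000000 * 0.3613445417 * 1.2247448714 = 40.148578


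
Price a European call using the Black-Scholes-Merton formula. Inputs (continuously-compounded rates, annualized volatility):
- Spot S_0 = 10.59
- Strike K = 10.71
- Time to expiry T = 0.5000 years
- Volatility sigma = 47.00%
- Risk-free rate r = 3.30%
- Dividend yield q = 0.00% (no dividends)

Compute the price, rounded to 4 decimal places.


Answer: Price = 1.4218

Derivation:
d1 = (ln(S/K) + (r - q + 0.5*sigma^2) * T) / (sigma * sqrt(T)) = 0.18191383
d2 = d1 - sigma * sqrt(T) = -0.15042636
exp(-rT) = 0.98363538; exp(-qT) = 1.00000000
C = S_0 * exp(-qT) * N(d1) - K * exp(-rT) * N(d2)
N(d1) = 0.57217482; N(d2) = 0.44021412
C = 10.5900 * 1.00000000 * 0.57217482 - 10.7100 * 0.98363538 * 0.44021412 = 1.4218


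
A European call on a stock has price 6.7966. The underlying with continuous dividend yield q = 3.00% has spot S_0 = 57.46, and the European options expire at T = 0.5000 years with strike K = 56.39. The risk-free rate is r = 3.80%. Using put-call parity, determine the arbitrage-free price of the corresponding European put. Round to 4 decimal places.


Answer: Put price = 5.5208

Derivation:
Put-call parity: C - P = S_0 * exp(-qT) - K * exp(-rT).
S_0 * exp(-qT) = 57.4600 * 0.98511194 = 56.60453205
K * exp(-rT) = 56.3900 * 0.98117936 = 55.32870424
P = C - S*exp(-qT) + K*exp(-rT)
P = 6.7966 - 56.60453205 + 55.32870424 = 5.5208
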